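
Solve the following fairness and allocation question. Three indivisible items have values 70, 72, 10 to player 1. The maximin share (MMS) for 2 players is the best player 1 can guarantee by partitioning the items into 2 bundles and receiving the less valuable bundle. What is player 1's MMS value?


Step 1: Item values = 70, 72, 10
Step 2: Enumerate all 2-bundle partitions and take the smaller bundle:
  Partition 1: {70} vs {72,10} -> bundles 70, 82; min = 70
  Partition 2: {72} vs {70,10} -> bundles 72, 80; min = 72
  Partition 3: {10} vs {70,72} -> bundles 10, 142; min = 10
Step 3: MMS = max(70, 72, 10) = 72

72


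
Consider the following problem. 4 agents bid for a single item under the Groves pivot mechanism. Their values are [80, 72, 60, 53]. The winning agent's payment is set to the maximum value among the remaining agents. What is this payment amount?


Step 1: The efficient winner is agent 0 with value 80
Step 2: Other agents' values: [72, 60, 53]
Step 3: Pivot payment = max(others) = 72
Step 4: The winner pays 72

72


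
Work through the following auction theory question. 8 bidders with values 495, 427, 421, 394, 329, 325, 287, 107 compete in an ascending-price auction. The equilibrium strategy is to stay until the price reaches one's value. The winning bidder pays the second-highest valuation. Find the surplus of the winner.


Step 1: Identify the highest value: 495
Step 2: Identify the second-highest value: 427
Step 3: The final price = second-highest value = 427
Step 4: Surplus = 495 - 427 = 68

68


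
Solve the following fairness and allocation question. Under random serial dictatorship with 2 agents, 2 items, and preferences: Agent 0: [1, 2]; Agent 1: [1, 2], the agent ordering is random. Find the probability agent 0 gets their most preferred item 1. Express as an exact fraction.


Step 1: Agent 0 wants item 1
Step 2: There are 2 possible orderings of agents
Step 3: In 1 orderings, agent 0 gets item 1
Step 4: Probability = 1/2

1/2


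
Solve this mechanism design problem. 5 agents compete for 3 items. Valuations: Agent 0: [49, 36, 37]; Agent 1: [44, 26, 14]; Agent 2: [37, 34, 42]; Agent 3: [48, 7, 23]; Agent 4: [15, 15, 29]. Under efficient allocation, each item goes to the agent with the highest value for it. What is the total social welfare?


Step 1: For each item, find the maximum value among all agents.
Step 2: Item 0 -> Agent 0 (value 49)
Step 3: Item 1 -> Agent 0 (value 36)
Step 4: Item 2 -> Agent 2 (value 42)
Step 5: Total welfare = 49 + 36 + 42 = 127

127


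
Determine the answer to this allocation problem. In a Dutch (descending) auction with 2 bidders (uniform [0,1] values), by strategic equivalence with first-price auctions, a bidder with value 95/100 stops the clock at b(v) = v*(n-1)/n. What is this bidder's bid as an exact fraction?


Step 1: Dutch auctions are strategically equivalent to first-price auctions
Step 2: The equilibrium bid is b(v) = v*(n-1)/n
Step 3: b = 19/20 * 1/2
Step 4: b = 19/40

19/40


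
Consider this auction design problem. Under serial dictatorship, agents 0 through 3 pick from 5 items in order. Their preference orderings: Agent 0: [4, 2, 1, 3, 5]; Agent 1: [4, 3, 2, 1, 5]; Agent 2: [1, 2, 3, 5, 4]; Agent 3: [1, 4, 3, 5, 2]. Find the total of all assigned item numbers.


Step 1: Agent 0 picks item 4
Step 2: Agent 1 picks item 3
Step 3: Agent 2 picks item 1
Step 4: Agent 3 picks item 5
Step 5: Sum = 4 + 3 + 1 + 5 = 13

13


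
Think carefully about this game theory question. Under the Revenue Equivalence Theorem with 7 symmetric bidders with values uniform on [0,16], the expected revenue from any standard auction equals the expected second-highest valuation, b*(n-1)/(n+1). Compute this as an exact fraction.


Step 1: By Revenue Equivalence, expected revenue = b*(n-1)/(n+1)
Step 2: Substituting n = 7, b = 16
Step 3: Revenue = 16*(7-1)/(7+1) = 16*6/8
Step 4: Revenue = 96/8 = 12

12


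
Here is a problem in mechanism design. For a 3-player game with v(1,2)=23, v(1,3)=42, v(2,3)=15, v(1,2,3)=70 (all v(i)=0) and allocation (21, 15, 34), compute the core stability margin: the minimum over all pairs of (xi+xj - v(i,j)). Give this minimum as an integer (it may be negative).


Step 1: Slack for coalition (1,2): x1+x2 - v12 = 36 - 23 = 13
Step 2: Slack for coalition (1,3): x1+x3 - v13 = 55 - 42 = 13
Step 3: Slack for coalition (2,3): x2+x3 - v23 = 49 - 15 = 34
Step 4: Minimum slack = min(13, 13, 34) = 13, attained by (1,2) and (1,3); no pair can gain by deviating, so the allocation is in the core

13


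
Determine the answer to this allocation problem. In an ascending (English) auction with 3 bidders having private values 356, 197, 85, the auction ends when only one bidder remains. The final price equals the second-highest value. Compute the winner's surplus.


Step 1: Identify the highest value: 356
Step 2: Identify the second-highest value: 197
Step 3: The final price = second-highest value = 197
Step 4: Surplus = 356 - 197 = 159

159


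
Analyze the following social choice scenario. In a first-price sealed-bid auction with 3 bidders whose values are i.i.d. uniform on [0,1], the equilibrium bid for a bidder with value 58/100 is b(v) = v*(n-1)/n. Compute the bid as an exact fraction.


Step 1: The symmetric BNE bidding function is b(v) = v * (n-1) / n
Step 2: Substitute v = 29/50 and n = 3
Step 3: b = 29/50 * 2/3
Step 4: b = 29/75

29/75


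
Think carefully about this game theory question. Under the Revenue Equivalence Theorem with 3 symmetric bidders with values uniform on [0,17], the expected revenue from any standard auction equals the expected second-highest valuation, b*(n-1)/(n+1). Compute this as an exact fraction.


Step 1: By Revenue Equivalence, expected revenue = b*(n-1)/(n+1)
Step 2: Substituting n = 3, b = 17
Step 3: Revenue = 17*(3-1)/(3+1) = 17*2/4
Step 4: Revenue = 34/4 = 17/2

17/2


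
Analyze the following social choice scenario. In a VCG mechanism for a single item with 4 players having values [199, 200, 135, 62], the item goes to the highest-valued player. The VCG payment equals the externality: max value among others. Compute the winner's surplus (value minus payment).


Step 1: The winner is the agent with the highest value: agent 1 with value 200
Step 2: Values of other agents: [199, 135, 62]
Step 3: VCG payment = max of others' values = 199
Step 4: Surplus = 200 - 199 = 1

1


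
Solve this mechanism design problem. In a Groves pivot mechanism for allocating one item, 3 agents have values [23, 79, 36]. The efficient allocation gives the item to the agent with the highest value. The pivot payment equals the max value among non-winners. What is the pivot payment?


Step 1: The efficient winner is agent 1 with value 79
Step 2: Other agents' values: [23, 36]
Step 3: Pivot payment = max(others) = 36
Step 4: The winner pays 36

36


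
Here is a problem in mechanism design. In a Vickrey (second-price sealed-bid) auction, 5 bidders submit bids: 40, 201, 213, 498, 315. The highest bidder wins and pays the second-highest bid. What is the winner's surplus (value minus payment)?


Step 1: Sort bids in descending order: 498, 315, 213, 201, 40
Step 2: The winning bid is the highest: 498
Step 3: The payment equals the second-highest bid: 315
Step 4: Surplus = winner's bid - payment = 498 - 315 = 183

183


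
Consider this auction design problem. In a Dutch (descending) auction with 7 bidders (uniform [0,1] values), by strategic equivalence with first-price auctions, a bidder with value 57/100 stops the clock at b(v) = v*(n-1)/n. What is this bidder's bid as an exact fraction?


Step 1: Dutch auctions are strategically equivalent to first-price auctions
Step 2: The equilibrium bid is b(v) = v*(n-1)/n
Step 3: b = 57/100 * 6/7
Step 4: b = 171/350

171/350


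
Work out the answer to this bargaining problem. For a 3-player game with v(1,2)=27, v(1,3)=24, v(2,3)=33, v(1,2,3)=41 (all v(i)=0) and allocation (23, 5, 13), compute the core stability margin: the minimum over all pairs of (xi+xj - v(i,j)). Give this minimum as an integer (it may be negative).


Step 1: Slack for coalition (1,2): x1+x2 - v12 = 28 - 27 = 1
Step 2: Slack for coalition (1,3): x1+x3 - v13 = 36 - 24 = 12
Step 3: Slack for coalition (2,3): x2+x3 - v23 = 18 - 33 = -15
Step 4: Minimum slack = min(1, 12, -15) = -15, attained by (2,3); coalition (2,3) can block (slack < 0), so the allocation is not in the core

-15


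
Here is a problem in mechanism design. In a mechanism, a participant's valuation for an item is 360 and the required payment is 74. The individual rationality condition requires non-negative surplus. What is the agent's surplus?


Step 1: Surplus = value - payment = 360 - 74 = 286
Step 2: IR is satisfied (surplus >= 0)

286


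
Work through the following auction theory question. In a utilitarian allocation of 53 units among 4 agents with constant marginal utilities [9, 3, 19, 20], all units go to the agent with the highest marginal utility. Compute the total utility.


Step 1: The marginal utilities are [9, 3, 19, 20]
Step 2: The highest marginal utility is 20
Step 3: All 53 units go to that agent
Step 4: Total utility = 20 * 53 = 1060

1060


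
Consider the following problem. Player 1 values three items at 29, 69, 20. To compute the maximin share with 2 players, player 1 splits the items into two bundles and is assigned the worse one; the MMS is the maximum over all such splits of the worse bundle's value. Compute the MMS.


Step 1: Item values = 29, 69, 20
Step 2: Enumerate all 2-bundle partitions and take the smaller bundle:
  Partition 1: {29} vs {69,20} -> bundles 29, 89; min = 29
  Partition 2: {69} vs {29,20} -> bundles 69, 49; min = 49
  Partition 3: {20} vs {29,69} -> bundles 20, 98; min = 20
Step 3: MMS = max(29, 49, 20) = 49

49


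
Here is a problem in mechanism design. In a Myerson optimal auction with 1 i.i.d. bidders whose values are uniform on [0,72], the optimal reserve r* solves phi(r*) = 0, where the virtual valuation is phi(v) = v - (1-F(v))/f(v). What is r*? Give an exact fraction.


Step 1: For U[0,72], F(v) = v/72 and f(v) = 1/72
Step 2: phi(v) = v - (1 - v/72)/(1/72) = v - (72 - v) = 2v - 72
Step 3: Set phi(r*) = 0: 2r* - 72 = 0
Step 4: r* = 72/2 = 36 (the number of bidders n = 1 does not enter)

36


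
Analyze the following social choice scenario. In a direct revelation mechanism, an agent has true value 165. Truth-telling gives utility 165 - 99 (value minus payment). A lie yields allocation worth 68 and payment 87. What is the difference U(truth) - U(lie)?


Step 1: U(truth) = value - payment = 165 - 99 = 66
Step 2: U(lie) = allocation - payment = 68 - 87 = -19
Step 3: IC gap = 66 - (-19) = 85

85


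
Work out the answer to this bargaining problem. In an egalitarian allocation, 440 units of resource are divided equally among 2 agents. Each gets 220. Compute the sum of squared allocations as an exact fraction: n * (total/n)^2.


Step 1: Each agent's share = 440/2 = 220
Step 2: Square of each share = (220)^2 = 48400
Step 3: Sum of squares = 2 * 48400 = 96800

96800


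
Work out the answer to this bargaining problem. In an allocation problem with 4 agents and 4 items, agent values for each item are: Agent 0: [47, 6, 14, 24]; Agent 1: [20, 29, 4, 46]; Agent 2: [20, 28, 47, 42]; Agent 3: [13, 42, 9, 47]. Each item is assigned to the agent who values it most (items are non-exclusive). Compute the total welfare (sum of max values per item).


Step 1: For each item, find the maximum value among all agents.
Step 2: Item 0 -> Agent 0 (value 47)
Step 3: Item 1 -> Agent 3 (value 42)
Step 4: Item 2 -> Agent 2 (value 47)
Step 5: Item 3 -> Agent 3 (value 47)
Step 6: Total welfare = 47 + 42 + 47 + 47 = 183

183


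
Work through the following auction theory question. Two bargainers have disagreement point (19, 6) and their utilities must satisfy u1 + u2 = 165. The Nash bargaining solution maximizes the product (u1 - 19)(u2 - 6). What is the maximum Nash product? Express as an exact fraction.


Step 1: The Nash solution splits surplus symmetrically above the disagreement point
Step 2: u1 = (total + d1 - d2)/2 = (165 + 19 - 6)/2 = 89
Step 3: u2 = (total - d1 + d2)/2 = (165 - 19 + 6)/2 = 76
Step 4: Nash product = (89 - 19) * (76 - 6)
Step 5: = 70 * 70 = 4900

4900


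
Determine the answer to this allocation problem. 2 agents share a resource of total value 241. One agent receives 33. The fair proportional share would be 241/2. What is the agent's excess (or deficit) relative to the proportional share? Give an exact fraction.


Step 1: Proportional share = 241/2
Step 2: Agent's actual allocation = 33
Step 3: Excess = 33 - 241/2 = -175/2

-175/2


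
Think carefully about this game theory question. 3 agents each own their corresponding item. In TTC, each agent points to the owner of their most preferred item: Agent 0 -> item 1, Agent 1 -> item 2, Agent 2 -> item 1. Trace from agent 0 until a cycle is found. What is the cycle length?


Step 1: Trace the pointer graph from agent 0: 0 -> 1 -> 2 -> 1
Step 2: A cycle is detected when we revisit agent 1
Step 3: The cycle is: 1 -> 2 -> 1
Step 4: Cycle length = 2

2


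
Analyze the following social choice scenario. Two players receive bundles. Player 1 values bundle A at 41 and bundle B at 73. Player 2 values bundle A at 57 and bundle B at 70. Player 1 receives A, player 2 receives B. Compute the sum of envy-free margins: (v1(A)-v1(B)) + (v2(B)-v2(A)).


Step 1: Player 1's margin = v1(A) - v1(B) = 41 - 73 = -32
Step 2: Player 2's margin = v2(B) - v2(A) = 70 - 57 = 13
Step 3: Total margin = -32 + 13 = -19

-19


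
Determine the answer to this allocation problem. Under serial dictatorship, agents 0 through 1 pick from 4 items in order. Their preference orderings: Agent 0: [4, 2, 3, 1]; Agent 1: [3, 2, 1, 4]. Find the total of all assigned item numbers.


Step 1: Agent 0 picks item 4
Step 2: Agent 1 picks item 3
Step 3: Sum = 4 + 3 = 7

7


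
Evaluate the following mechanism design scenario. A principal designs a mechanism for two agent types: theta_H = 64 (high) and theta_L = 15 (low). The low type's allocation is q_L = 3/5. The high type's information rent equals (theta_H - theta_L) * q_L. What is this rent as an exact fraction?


Step 1: theta_H - theta_L = 64 - 15 = 49
Step 2: Information rent = (theta_H - theta_L) * q_L
Step 3: = 49 * 3/5
Step 4: = 147/5

147/5


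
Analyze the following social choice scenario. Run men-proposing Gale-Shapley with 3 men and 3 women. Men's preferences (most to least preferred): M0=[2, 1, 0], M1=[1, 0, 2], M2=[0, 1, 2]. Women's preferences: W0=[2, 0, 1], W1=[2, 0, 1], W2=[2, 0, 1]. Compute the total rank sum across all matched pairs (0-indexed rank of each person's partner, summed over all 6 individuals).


Step 1: Run Gale-Shapley (men propose, women hold best offer):
  M0 proposes to W2; she accepts
  M1 proposes to W1; she accepts
  M2 proposes to W0; she accepts
Step 2: Final matching: W0-M2, W1-M1, W2-M0
Step 3: 0-indexed ranks (man's rank of his match, then woman's): 0 + 0 + 0 + 2 + 0 + 1
Step 4: Total rank sum = 3

3


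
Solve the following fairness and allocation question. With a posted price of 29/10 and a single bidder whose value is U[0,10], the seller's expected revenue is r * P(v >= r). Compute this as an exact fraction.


Step 1: Posted price r = 29/10, value support [0,10]
Step 2: P(v >= r) = (10 - 29/10)/10 = 71/100
Step 3: Expected revenue = r * P(v >= r) = 29/10 * 71/100
Step 4: Revenue = 2059/1000

2059/1000


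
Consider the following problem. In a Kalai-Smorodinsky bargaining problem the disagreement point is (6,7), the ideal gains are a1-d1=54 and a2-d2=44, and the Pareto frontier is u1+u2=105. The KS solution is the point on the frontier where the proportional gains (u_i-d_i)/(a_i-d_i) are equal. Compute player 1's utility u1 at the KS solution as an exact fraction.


Step 1: At the KS point, (u1-d1)/r1 = (u2-d2)/r2 = t and u1+u2 = 105
Step 2: u1 = d1 + r1*t and u2 = d2 + r2*t, so (d1 + r1*t) + (d2 + r2*t) = 105
Step 3: t = (105 - 6 - 7)/(54 + 44) = 92/98 = 46/49
Step 4: u1 = d1 + r1*t = 6 + 54 * 46/49 = 2778/49
Step 5: (Check: u2 = d2 + r2*t = 2367/49; u1+u2 = 2778/49 + 2367/49 = 105, on the frontier.)

2778/49


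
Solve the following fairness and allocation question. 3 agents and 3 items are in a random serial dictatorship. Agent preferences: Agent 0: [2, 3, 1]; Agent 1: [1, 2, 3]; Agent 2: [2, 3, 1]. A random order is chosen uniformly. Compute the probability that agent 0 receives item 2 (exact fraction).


Step 1: Agent 0 wants item 2
Step 2: There are 6 possible orderings of agents
Step 3: In 3 orderings, agent 0 gets item 2
Step 4: Probability = 3/6 = 1/2

1/2


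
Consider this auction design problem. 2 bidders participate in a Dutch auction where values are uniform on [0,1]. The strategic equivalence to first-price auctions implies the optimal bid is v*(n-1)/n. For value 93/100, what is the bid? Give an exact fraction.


Step 1: Dutch auctions are strategically equivalent to first-price auctions
Step 2: The equilibrium bid is b(v) = v*(n-1)/n
Step 3: b = 93/100 * 1/2
Step 4: b = 93/200

93/200


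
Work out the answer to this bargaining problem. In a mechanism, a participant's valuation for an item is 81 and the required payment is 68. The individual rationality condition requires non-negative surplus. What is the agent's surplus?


Step 1: Surplus = value - payment = 81 - 68 = 13
Step 2: IR is satisfied (surplus >= 0)

13


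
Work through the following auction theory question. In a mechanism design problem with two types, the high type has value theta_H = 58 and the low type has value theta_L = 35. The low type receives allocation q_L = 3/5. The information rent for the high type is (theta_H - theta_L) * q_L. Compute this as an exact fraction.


Step 1: theta_H - theta_L = 58 - 35 = 23
Step 2: Information rent = (theta_H - theta_L) * q_L
Step 3: = 23 * 3/5
Step 4: = 69/5

69/5


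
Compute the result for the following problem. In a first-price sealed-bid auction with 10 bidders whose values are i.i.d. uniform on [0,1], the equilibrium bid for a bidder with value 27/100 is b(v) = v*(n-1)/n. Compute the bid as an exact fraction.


Step 1: The symmetric BNE bidding function is b(v) = v * (n-1) / n
Step 2: Substitute v = 27/100 and n = 10
Step 3: b = 27/100 * 9/10
Step 4: b = 243/1000

243/1000


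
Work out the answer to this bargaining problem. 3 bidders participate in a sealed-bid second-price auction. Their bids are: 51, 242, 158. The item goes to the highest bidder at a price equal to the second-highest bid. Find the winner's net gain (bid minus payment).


Step 1: Sort bids in descending order: 242, 158, 51
Step 2: The winning bid is the highest: 242
Step 3: The payment equals the second-highest bid: 158
Step 4: Surplus = winner's bid - payment = 242 - 158 = 84

84


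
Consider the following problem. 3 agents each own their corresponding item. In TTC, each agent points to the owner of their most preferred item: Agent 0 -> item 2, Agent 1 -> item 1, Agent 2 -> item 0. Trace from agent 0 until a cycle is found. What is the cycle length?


Step 1: Trace the pointer graph from agent 0: 0 -> 2 -> 0
Step 2: A cycle is detected when we revisit agent 0
Step 3: The cycle is: 0 -> 2 -> 0
Step 4: Cycle length = 2

2


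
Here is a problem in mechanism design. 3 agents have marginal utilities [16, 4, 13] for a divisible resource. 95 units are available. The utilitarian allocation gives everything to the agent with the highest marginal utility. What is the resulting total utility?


Step 1: The marginal utilities are [16, 4, 13]
Step 2: The highest marginal utility is 16
Step 3: All 95 units go to that agent
Step 4: Total utility = 16 * 95 = 1520

1520


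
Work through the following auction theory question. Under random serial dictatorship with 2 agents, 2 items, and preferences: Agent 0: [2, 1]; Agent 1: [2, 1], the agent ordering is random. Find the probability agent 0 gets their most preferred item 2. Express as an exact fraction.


Step 1: Agent 0 wants item 2
Step 2: There are 2 possible orderings of agents
Step 3: In 1 orderings, agent 0 gets item 2
Step 4: Probability = 1/2

1/2


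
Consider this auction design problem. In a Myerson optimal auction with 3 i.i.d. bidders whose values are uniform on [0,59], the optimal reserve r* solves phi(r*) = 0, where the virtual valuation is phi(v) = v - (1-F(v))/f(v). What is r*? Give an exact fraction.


Step 1: For U[0,59], F(v) = v/59 and f(v) = 1/59
Step 2: phi(v) = v - (1 - v/59)/(1/59) = v - (59 - v) = 2v - 59
Step 3: Set phi(r*) = 0: 2r* - 59 = 0
Step 4: r* = 59/2 (the number of bidders n = 3 does not enter)

59/2


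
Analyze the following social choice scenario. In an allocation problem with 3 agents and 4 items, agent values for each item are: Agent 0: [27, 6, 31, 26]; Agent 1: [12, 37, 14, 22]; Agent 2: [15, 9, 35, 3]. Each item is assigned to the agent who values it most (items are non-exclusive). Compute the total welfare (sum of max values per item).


Step 1: For each item, find the maximum value among all agents.
Step 2: Item 0 -> Agent 0 (value 27)
Step 3: Item 1 -> Agent 1 (value 37)
Step 4: Item 2 -> Agent 2 (value 35)
Step 5: Item 3 -> Agent 0 (value 26)
Step 6: Total welfare = 27 + 37 + 35 + 26 = 125

125


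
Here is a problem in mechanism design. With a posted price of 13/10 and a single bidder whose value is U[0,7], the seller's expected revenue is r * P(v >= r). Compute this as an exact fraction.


Step 1: Posted price r = 13/10, value support [0,7]
Step 2: P(v >= r) = (7 - 13/10)/7 = 57/70
Step 3: Expected revenue = r * P(v >= r) = 13/10 * 57/70
Step 4: Revenue = 741/700

741/700


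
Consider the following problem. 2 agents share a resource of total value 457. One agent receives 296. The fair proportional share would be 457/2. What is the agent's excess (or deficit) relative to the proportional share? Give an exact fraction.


Step 1: Proportional share = 457/2
Step 2: Agent's actual allocation = 296
Step 3: Excess = 296 - 457/2 = 135/2

135/2


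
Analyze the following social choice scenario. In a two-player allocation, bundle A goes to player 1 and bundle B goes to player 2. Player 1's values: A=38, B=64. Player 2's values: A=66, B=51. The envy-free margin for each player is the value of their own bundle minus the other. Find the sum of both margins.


Step 1: Player 1's margin = v1(A) - v1(B) = 38 - 64 = -26
Step 2: Player 2's margin = v2(B) - v2(A) = 51 - 66 = -15
Step 3: Total margin = -26 + -15 = -41

-41


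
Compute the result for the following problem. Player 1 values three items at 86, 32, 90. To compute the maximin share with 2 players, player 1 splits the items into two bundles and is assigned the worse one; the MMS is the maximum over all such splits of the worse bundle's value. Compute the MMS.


Step 1: Item values = 86, 32, 90
Step 2: Enumerate all 2-bundle partitions and take the smaller bundle:
  Partition 1: {86} vs {32,90} -> bundles 86, 122; min = 86
  Partition 2: {32} vs {86,90} -> bundles 32, 176; min = 32
  Partition 3: {90} vs {86,32} -> bundles 90, 118; min = 90
Step 3: MMS = max(86, 32, 90) = 90

90


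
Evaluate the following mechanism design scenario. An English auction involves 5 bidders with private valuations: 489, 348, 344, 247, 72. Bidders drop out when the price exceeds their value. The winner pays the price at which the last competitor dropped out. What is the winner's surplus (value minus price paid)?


Step 1: Identify the highest value: 489
Step 2: Identify the second-highest value: 348
Step 3: The final price = second-highest value = 348
Step 4: Surplus = 489 - 348 = 141

141


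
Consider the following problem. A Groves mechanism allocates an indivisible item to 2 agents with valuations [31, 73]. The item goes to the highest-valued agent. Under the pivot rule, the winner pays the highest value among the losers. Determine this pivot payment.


Step 1: The efficient winner is agent 1 with value 73
Step 2: Other agents' values: [31]
Step 3: Pivot payment = max(others) = 31
Step 4: The winner pays 31

31


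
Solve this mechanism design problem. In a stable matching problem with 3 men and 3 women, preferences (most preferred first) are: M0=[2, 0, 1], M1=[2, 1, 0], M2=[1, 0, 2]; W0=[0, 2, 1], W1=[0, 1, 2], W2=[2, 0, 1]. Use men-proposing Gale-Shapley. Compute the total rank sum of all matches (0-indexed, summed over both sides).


Step 1: Run Gale-Shapley (men propose, women hold best offer):
  M0 proposes to W2; she accepts
  M1 proposes to W2; rejected
  M1 proposes to W1; she accepts
  M2 proposes to W1; rejected
  M2 proposes to W0; she accepts
Step 2: Final matching: W0-M2, W1-M1, W2-M0
Step 3: 0-indexed ranks (man's rank of his match, then woman's): 1 + 1 + 1 + 1 + 0 + 1
Step 4: Total rank sum = 5

5


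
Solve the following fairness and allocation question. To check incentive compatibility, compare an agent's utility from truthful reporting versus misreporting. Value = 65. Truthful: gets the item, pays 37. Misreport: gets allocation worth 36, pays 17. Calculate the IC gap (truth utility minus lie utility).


Step 1: U(truth) = value - payment = 65 - 37 = 28
Step 2: U(lie) = allocation - payment = 36 - 17 = 19
Step 3: IC gap = 28 - 19 = 9

9


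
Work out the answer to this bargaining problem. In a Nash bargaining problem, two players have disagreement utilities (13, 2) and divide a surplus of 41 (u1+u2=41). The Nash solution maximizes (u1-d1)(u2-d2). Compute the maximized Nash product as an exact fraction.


Step 1: The Nash solution splits surplus symmetrically above the disagreement point
Step 2: u1 = (total + d1 - d2)/2 = (41 + 13 - 2)/2 = 26
Step 3: u2 = (total - d1 + d2)/2 = (41 - 13 + 2)/2 = 15
Step 4: Nash product = (26 - 13) * (15 - 2)
Step 5: = 13 * 13 = 169

169


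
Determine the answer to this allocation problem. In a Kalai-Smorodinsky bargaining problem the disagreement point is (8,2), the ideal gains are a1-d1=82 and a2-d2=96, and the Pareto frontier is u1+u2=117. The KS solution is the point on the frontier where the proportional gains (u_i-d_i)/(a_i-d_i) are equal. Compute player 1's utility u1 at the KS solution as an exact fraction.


Step 1: At the KS point, (u1-d1)/r1 = (u2-d2)/r2 = t and u1+u2 = 117
Step 2: u1 = d1 + r1*t and u2 = d2 + r2*t, so (d1 + r1*t) + (d2 + r2*t) = 117
Step 3: t = (117 - 8 - 2)/(82 + 96) = 107/178
Step 4: u1 = d1 + r1*t = 8 + 82 * 107/178 = 5099/89
Step 5: (Check: u2 = d2 + r2*t = 5314/89; u1+u2 = 5099/89 + 5314/89 = 117, on the frontier.)

5099/89


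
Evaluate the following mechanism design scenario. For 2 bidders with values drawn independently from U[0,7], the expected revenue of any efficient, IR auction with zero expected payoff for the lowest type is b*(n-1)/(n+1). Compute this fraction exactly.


Step 1: By Revenue Equivalence, expected revenue = b*(n-1)/(n+1)
Step 2: Substituting n = 2, b = 7
Step 3: Revenue = 7*(2-1)/(2+1) = 7*1/3
Step 4: Revenue = 7/3

7/3


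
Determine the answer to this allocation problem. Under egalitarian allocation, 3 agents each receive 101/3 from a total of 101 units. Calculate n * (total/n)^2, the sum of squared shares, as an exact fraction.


Step 1: Each agent's share = 101/3
Step 2: Square of each share = (101/3)^2 = 10201/9
Step 3: Sum of squares = 3 * 10201/9 = 10201/3

10201/3


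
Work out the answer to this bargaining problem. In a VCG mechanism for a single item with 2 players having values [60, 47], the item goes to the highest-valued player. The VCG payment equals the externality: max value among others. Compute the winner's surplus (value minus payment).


Step 1: The winner is the agent with the highest value: agent 0 with value 60
Step 2: Values of other agents: [47]
Step 3: VCG payment = max of others' values = 47
Step 4: Surplus = 60 - 47 = 13

13


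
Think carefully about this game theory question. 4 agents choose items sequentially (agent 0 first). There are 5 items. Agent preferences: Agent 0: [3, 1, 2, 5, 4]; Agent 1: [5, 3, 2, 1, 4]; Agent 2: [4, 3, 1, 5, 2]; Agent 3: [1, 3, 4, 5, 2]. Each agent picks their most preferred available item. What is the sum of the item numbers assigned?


Step 1: Agent 0 picks item 3
Step 2: Agent 1 picks item 5
Step 3: Agent 2 picks item 4
Step 4: Agent 3 picks item 1
Step 5: Sum = 3 + 5 + 4 + 1 = 13

13


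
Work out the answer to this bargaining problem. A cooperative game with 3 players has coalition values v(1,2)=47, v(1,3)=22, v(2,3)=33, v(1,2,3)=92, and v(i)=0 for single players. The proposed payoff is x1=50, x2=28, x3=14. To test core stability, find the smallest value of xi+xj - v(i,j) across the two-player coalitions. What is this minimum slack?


Step 1: Slack for coalition (1,2): x1+x2 - v12 = 78 - 47 = 31
Step 2: Slack for coalition (1,3): x1+x3 - v13 = 64 - 22 = 42
Step 3: Slack for coalition (2,3): x2+x3 - v23 = 42 - 33 = 9
Step 4: Minimum slack = min(31, 42, 9) = 9, attained by (2,3); no pair can gain by deviating, so the allocation is in the core

9


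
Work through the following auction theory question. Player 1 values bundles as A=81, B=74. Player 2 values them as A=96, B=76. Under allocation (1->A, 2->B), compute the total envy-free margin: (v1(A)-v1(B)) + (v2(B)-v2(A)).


Step 1: Player 1's margin = v1(A) - v1(B) = 81 - 74 = 7
Step 2: Player 2's margin = v2(B) - v2(A) = 76 - 96 = -20
Step 3: Total margin = 7 + -20 = -13

-13


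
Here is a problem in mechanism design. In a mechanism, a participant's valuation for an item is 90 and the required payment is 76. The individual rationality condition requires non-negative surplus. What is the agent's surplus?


Step 1: Surplus = value - payment = 90 - 76 = 14
Step 2: IR is satisfied (surplus >= 0)

14


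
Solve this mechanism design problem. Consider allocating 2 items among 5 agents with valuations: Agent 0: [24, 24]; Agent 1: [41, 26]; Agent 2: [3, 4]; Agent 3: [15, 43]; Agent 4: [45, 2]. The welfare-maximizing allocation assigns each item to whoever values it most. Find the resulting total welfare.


Step 1: For each item, find the maximum value among all agents.
Step 2: Item 0 -> Agent 4 (value 45)
Step 3: Item 1 -> Agent 3 (value 43)
Step 4: Total welfare = 45 + 43 = 88

88


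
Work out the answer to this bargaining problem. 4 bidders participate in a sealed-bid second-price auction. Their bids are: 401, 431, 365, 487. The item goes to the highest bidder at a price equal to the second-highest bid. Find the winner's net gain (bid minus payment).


Step 1: Sort bids in descending order: 487, 431, 401, 365
Step 2: The winning bid is the highest: 487
Step 3: The payment equals the second-highest bid: 431
Step 4: Surplus = winner's bid - payment = 487 - 431 = 56

56


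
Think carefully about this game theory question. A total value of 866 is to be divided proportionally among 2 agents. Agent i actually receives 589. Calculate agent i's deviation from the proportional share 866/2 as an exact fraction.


Step 1: Proportional share = 866/2 = 433
Step 2: Agent's actual allocation = 589
Step 3: Excess = 589 - 433 = 156

156


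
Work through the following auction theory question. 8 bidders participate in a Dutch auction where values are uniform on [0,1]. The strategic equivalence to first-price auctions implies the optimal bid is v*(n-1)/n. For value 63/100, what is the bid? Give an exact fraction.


Step 1: Dutch auctions are strategically equivalent to first-price auctions
Step 2: The equilibrium bid is b(v) = v*(n-1)/n
Step 3: b = 63/100 * 7/8
Step 4: b = 441/800

441/800


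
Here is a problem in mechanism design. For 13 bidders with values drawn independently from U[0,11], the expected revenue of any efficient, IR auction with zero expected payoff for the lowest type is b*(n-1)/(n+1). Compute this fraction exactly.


Step 1: By Revenue Equivalence, expected revenue = b*(n-1)/(n+1)
Step 2: Substituting n = 13, b = 11
Step 3: Revenue = 11*(13-1)/(13+1) = 11*12/14
Step 4: Revenue = 132/14 = 66/7

66/7


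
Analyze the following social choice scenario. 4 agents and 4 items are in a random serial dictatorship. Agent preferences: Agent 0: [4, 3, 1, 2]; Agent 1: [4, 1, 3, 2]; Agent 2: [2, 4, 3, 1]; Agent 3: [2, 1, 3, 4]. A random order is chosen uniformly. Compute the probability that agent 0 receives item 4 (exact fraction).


Step 1: Agent 0 wants item 4
Step 2: There are 24 possible orderings of agents
Step 3: In 11 orderings, agent 0 gets item 4
Step 4: Probability = 11/24

11/24


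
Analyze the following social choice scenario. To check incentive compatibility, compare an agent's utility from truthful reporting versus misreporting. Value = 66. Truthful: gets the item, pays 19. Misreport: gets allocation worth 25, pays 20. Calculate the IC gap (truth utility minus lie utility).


Step 1: U(truth) = value - payment = 66 - 19 = 47
Step 2: U(lie) = allocation - payment = 25 - 20 = 5
Step 3: IC gap = 47 - 5 = 42

42


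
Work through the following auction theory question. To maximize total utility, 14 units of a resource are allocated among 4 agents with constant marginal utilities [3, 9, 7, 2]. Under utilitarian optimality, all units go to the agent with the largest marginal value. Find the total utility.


Step 1: The marginal utilities are [3, 9, 7, 2]
Step 2: The highest marginal utility is 9
Step 3: All 14 units go to that agent
Step 4: Total utility = 9 * 14 = 126

126


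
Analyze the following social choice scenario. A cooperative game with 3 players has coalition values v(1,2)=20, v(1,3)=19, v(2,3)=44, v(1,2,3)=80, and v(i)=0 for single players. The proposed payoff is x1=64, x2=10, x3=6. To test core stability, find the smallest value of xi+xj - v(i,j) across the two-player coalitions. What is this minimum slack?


Step 1: Slack for coalition (1,2): x1+x2 - v12 = 74 - 20 = 54
Step 2: Slack for coalition (1,3): x1+x3 - v13 = 70 - 19 = 51
Step 3: Slack for coalition (2,3): x2+x3 - v23 = 16 - 44 = -28
Step 4: Minimum slack = min(54, 51, -28) = -28, attained by (2,3); coalition (2,3) can block (slack < 0), so the allocation is not in the core

-28


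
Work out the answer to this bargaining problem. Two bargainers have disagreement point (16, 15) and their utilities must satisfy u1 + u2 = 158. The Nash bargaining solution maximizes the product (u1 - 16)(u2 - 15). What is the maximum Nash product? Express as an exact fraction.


Step 1: The Nash solution splits surplus symmetrically above the disagreement point
Step 2: u1 = (total + d1 - d2)/2 = (158 + 16 - 15)/2 = 159/2
Step 3: u2 = (total - d1 + d2)/2 = (158 - 16 + 15)/2 = 157/2
Step 4: Nash product = (159/2 - 16) * (157/2 - 15)
Step 5: = 127/2 * 127/2 = 16129/4

16129/4


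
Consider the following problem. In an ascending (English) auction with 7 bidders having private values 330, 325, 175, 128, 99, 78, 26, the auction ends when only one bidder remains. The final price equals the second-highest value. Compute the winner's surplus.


Step 1: Identify the highest value: 330
Step 2: Identify the second-highest value: 325
Step 3: The final price = second-highest value = 325
Step 4: Surplus = 330 - 325 = 5

5


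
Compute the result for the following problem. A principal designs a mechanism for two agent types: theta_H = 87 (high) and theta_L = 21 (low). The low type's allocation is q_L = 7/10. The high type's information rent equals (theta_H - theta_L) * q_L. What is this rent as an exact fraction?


Step 1: theta_H - theta_L = 87 - 21 = 66
Step 2: Information rent = (theta_H - theta_L) * q_L
Step 3: = 66 * 7/10
Step 4: = 231/5

231/5


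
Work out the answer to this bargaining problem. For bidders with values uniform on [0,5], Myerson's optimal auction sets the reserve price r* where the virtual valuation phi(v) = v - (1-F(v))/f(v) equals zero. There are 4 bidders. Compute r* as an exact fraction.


Step 1: For U[0,5], F(v) = v/5 and f(v) = 1/5
Step 2: phi(v) = v - (1 - v/5)/(1/5) = v - (5 - v) = 2v - 5
Step 3: Set phi(r*) = 0: 2r* - 5 = 0
Step 4: r* = 5/2 (the number of bidders n = 4 does not enter)

5/2


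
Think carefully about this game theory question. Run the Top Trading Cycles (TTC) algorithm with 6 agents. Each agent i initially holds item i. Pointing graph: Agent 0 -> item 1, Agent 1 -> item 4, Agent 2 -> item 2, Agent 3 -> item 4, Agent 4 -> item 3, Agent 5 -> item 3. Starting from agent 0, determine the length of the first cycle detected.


Step 1: Trace the pointer graph from agent 0: 0 -> 1 -> 4 -> 3 -> 4
Step 2: A cycle is detected when we revisit agent 4
Step 3: The cycle is: 4 -> 3 -> 4
Step 4: Cycle length = 2

2


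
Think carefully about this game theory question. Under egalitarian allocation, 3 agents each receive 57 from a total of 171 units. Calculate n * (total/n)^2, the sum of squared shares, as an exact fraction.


Step 1: Each agent's share = 171/3 = 57
Step 2: Square of each share = (57)^2 = 3249
Step 3: Sum of squares = 3 * 3249 = 9747

9747


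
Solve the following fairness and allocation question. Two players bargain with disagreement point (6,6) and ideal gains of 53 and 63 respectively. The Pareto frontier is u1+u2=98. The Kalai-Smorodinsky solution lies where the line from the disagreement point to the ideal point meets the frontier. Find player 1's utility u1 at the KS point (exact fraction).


Step 1: At the KS point, (u1-d1)/r1 = (u2-d2)/r2 = t and u1+u2 = 98
Step 2: u1 = d1 + r1*t and u2 = d2 + r2*t, so (d1 + r1*t) + (d2 + r2*t) = 98
Step 3: t = (98 - 6 - 6)/(53 + 63) = 86/116 = 43/58
Step 4: u1 = d1 + r1*t = 6 + 53 * 43/58 = 2627/58
Step 5: (Check: u2 = d2 + r2*t = 3057/58; u1+u2 = 2627/58 + 3057/58 = 98, on the frontier.)

2627/58


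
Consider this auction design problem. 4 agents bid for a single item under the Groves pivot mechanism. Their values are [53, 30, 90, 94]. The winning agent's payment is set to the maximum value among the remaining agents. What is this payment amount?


Step 1: The efficient winner is agent 3 with value 94
Step 2: Other agents' values: [53, 30, 90]
Step 3: Pivot payment = max(others) = 90
Step 4: The winner pays 90

90


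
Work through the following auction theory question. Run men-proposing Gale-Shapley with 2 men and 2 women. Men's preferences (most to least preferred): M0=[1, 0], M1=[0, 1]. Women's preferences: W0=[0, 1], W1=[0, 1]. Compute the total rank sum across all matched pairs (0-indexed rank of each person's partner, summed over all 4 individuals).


Step 1: Run Gale-Shapley (men propose, women hold best offer):
  M0 proposes to W1; she accepts
  M1 proposes to W0; she accepts
Step 2: Final matching: W0-M1, W1-M0
Step 3: 0-indexed ranks (man's rank of his match, then woman's): 0 + 1 + 0 + 0
Step 4: Total rank sum = 1

1


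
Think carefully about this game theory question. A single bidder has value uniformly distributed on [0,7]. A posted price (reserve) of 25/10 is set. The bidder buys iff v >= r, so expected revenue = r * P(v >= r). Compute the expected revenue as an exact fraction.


Step 1: Posted price r = 5/2, value support [0,7]
Step 2: P(v >= r) = (7 - 5/2)/7 = 9/14
Step 3: Expected revenue = r * P(v >= r) = 5/2 * 9/14
Step 4: Revenue = 45/28

45/28


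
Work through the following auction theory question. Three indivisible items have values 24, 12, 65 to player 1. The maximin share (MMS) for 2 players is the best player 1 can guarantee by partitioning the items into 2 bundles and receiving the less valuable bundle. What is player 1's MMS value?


Step 1: Item values = 24, 12, 65
Step 2: Enumerate all 2-bundle partitions and take the smaller bundle:
  Partition 1: {24} vs {12,65} -> bundles 24, 77; min = 24
  Partition 2: {12} vs {24,65} -> bundles 12, 89; min = 12
  Partition 3: {65} vs {24,12} -> bundles 65, 36; min = 36
Step 3: MMS = max(24, 12, 36) = 36

36


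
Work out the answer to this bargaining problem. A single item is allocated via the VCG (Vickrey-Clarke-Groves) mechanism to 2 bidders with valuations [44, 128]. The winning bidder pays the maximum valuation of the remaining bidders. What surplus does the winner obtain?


Step 1: The winner is the agent with the highest value: agent 1 with value 128
Step 2: Values of other agents: [44]
Step 3: VCG payment = max of others' values = 44
Step 4: Surplus = 128 - 44 = 84

84
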